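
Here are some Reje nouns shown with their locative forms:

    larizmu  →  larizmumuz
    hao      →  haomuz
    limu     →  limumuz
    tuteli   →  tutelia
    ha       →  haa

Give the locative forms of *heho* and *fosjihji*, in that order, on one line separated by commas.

The alternation tracks the last vowel of the stem — -muz when the last vowel of the stem is a rounded vowel (*larizmu*, *hao*, *limu*); -a when the last vowel of the stem is an unrounded vowel (*tuteli*, *ha*).
Since the last vowel of *heho* is /o/ (a rounded vowel), it takes -muz, giving *hehomuz*.
*fosjihji* — last vowel /i/ (an unrounded vowel) → -a → *fosjihjia*.

hehomuz, fosjihjia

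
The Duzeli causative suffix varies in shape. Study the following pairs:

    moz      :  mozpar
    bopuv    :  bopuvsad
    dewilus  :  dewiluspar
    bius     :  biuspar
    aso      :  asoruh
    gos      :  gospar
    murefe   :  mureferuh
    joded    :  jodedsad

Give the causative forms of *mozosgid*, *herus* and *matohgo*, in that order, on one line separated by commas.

The alternation tracks the final sound of the stem — -par when the stem ends in a sibilant (*moz*, *dewilus*, *bius*, *gos*); -sad when the stem ends in a non-sibilant consonant (*bopuv*, *joded*); -ruh when the stem ends in a vowel (*aso*, *murefe*).
*mozosgid*: final sound = /d/, a non-sibilant consonant → -sad → *mozosgidsad*.
*herus*: final sound = /s/, a sibilant → -par → *heruspar*.
*matohgo*: final sound = /o/, a vowel → -ruh → *matohgoruh*.

mozosgidsad, heruspar, matohgoruh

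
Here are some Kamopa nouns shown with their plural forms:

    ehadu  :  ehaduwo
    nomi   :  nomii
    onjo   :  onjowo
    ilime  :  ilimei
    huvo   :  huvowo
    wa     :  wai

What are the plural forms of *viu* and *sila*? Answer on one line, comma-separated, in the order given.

viuwo, silai

The pattern is rounding harmony: -wo when the last vowel of the stem is a rounded vowel (*ehadu*, *onjo*, *huvo*); -i when the last vowel of the stem is an unrounded vowel (*nomi*, *ilime*, *wa*).
*viu*: last vowel = /u/, a rounded vowel → -wo → *viuwo*.
*sila*: last vowel = /a/, an unrounded vowel → -i → *silai*.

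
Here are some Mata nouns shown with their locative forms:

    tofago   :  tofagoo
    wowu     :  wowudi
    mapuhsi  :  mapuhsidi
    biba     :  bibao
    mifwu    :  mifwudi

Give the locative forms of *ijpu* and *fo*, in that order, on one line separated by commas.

ijpudi, foo

The suffix is conditioned by the last vowel: -di when the last vowel of the stem is a high vowel (*wowu*, *mapuhsi*, *mifwu*); -o when the last vowel of the stem is a non-high vowel (*tofago*, *biba*).
Since the last vowel of *ijpu* is /u/ (a high vowel), it takes -di, giving *ijpudi*.
Since the last vowel of *fo* is /o/ (a non-high vowel), it takes -o, giving *foo*.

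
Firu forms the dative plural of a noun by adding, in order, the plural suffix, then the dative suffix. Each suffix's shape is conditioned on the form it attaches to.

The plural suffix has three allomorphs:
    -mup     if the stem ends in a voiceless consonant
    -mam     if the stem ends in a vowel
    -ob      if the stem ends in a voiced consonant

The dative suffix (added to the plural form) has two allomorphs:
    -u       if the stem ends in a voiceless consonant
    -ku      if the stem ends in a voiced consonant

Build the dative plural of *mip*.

mipmupu

Since the final sound of *mip* is /p/ (a voiceless consonant), it takes -mup, giving *mipmup*.
Since the final consonant of the plural form *mipmup* is /p/ (voiceless), it takes -u, giving *mipmupu*.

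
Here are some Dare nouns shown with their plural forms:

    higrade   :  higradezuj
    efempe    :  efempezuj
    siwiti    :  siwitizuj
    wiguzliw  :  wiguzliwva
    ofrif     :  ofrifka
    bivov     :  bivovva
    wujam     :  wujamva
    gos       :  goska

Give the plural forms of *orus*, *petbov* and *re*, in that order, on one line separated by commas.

oruska, petbovva, rezuj

The suffix is conditioned by the final sound: -ka when the stem ends in a voiceless consonant (*ofrif*, *gos*); -va when the stem ends in a voiced consonant (*wiguzliw*, *bivov*, *wujam*); -zuj when the stem ends in a vowel (*higrade*, *efempe*, *siwiti*).
Since the final sound of *orus* is /s/ (a voiceless consonant), it takes -ka, giving *oruska*.
The final sound of *petbov* is /v/, which is a voiced consonant, so the suffix is -va, giving *petbovva*.
Since the final sound of *re* is /e/ (a vowel), it takes -zuj, giving *rezuj*.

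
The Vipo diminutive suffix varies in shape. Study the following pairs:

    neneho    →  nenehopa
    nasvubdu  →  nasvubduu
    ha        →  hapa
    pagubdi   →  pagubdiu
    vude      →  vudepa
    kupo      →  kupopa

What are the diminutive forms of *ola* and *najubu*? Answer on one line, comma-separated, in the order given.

The pattern is height harmony: -u when the last vowel of the stem is a high vowel (*nasvubdu*, *pagubdi*); -pa when the last vowel of the stem is a non-high vowel (*neneho*, *ha*, *vude*, *kupo*).
The last vowel of *ola* is /a/, which is a non-high vowel, so the suffix is -pa, giving *olapa*.
*najubu*: last vowel = /u/, a high vowel → -u → *najubuu*.

olapa, najubuu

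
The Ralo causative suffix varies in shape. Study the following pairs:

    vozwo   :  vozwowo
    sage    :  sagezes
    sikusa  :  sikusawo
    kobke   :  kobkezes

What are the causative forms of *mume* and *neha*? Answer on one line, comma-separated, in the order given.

The pattern is front/back vowel harmony: -zes when the last vowel of the stem is a front vowel (*sage*, *kobke*); -wo when the last vowel of the stem is a back vowel (*vozwo*, *sikusa*).
*mume* — last vowel /e/ (a front vowel) → -zes → *mumezes*.
*neha*: last vowel = /a/, a back vowel → -wo → *nehawo*.

mumezes, nehawo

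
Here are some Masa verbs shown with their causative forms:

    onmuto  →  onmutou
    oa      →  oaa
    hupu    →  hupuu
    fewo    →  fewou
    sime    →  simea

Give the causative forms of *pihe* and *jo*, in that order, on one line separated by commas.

pihea, jou

The alternation tracks the last vowel of the stem — -u when the last vowel of the stem is a rounded vowel (*onmuto*, *hupu*, *fewo*); -a when the last vowel of the stem is an unrounded vowel (*oa*, *sime*).
The last vowel of *pihe* is /e/, which is an unrounded vowel, so the suffix is -a, giving *pihea*.
The last vowel of *jo* is /o/, which is a rounded vowel, so the suffix is -u, giving *jou*.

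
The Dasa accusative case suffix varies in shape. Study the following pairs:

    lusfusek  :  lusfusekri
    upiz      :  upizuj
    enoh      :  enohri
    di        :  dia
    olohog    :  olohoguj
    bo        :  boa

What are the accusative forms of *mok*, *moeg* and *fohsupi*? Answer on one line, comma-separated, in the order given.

The alternation tracks the final sound of the stem — -ri when the stem ends in a voiceless consonant (*lusfusek*, *enoh*); -uj when the stem ends in a voiced consonant (*upiz*, *olohog*); -a when the stem ends in a vowel (*di*, *bo*).
Since the final sound of *mok* is /k/ (a voiceless consonant), it takes -ri, giving *mokri*.
*moeg*: final sound = /g/, a voiced consonant → -uj → *moeguj*.
*fohsupi*: final sound = /i/, a vowel → -a → *fohsupia*.

mokri, moeguj, fohsupia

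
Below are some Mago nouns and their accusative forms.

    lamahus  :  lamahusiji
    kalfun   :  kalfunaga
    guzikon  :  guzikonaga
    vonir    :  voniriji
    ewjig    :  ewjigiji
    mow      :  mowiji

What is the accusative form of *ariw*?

ariwiji

The pattern is nasality of the final consonant: -aga when the stem ends in a nasal (*kalfun*, *guzikon*); -iji when the stem ends in a non-nasal consonant (*lamahus*, *vonir*, *ewjig*, *mow*).
The final consonant of *ariw* is /w/, which is non-nasal, so the suffix is -iji, giving *ariwiji*.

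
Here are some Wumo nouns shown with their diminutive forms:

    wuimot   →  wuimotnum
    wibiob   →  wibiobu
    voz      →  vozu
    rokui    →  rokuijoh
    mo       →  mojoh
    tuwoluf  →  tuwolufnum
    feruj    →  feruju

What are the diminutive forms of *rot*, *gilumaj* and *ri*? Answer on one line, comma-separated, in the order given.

The suffix is conditioned by the final sound: -num when the stem ends in a voiceless consonant (*wuimot*, *tuwoluf*); -u when the stem ends in a voiced consonant (*wibiob*, *voz*, *feruj*); -joh when the stem ends in a vowel (*rokui*, *mo*).
*rot*: final sound = /t/, a voiceless consonant → -num → *rotnum*.
Since the final sound of *gilumaj* is /j/ (a voiced consonant), it takes -u, giving *gilumaju*.
*ri* — final sound /i/ (a vowel) → -joh → *rijoh*.

rotnum, gilumaju, rijoh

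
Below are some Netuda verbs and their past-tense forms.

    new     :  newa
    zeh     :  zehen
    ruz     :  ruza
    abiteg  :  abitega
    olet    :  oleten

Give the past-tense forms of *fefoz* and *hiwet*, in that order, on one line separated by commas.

The suffix is conditioned by the final consonant: -en when the stem ends in a voiceless consonant (*zeh*, *olet*); -a when the stem ends in a voiced consonant (*new*, *ruz*, *abiteg*).
Since the final consonant of *fefoz* is /z/ (voiced), it takes -a, giving *fefoza*.
*hiwet* — final consonant /t/ (voiceless) → -en → *hiweten*.

fefoza, hiweten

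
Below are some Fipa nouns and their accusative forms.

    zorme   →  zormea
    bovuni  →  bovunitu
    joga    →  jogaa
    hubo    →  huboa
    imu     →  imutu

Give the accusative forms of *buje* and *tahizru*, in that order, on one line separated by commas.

Looking at the last vowel of each stem: -tu when the last vowel of the stem is a high vowel (*bovuni*, *imu*); -a when the last vowel of the stem is a non-high vowel (*zorme*, *joga*, *hubo*).
*buje* — last vowel /e/ (a non-high vowel) → -a → *bujea*.
The last vowel of *tahizru* is /u/, which is a high vowel, so the suffix is -tu, giving *tahizrutu*.

bujea, tahizrutu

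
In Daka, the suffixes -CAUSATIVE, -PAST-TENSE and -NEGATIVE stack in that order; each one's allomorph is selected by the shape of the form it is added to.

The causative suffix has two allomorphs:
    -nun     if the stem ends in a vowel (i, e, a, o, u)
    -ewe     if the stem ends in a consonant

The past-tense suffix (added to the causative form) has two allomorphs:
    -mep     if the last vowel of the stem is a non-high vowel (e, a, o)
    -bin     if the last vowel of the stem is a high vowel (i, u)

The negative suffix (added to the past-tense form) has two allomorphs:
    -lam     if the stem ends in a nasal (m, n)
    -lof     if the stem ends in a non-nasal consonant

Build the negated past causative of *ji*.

jinunbinlam

*ji* — final sound /i/ (a vowel) → -nun → *jinun*.
The last vowel of the causative form *jinun* is /u/, which is a high vowel, so the past-tense suffix is -bin, giving *jinunbin*.
The past-tense form *jinunbin*: final consonant = /n/, a nasal → -lam → *jinunbinlam*.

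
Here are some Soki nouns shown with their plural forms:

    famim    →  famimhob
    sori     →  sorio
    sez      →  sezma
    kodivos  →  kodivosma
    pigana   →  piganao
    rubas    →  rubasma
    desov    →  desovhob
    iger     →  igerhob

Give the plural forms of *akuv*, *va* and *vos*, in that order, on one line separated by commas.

akuvhob, vao, vosma

The pattern is sibilance of the final sound: -ma when the stem ends in a sibilant (*sez*, *kodivos*, *rubas*); -hob when the stem ends in a non-sibilant consonant (*famim*, *desov*, *iger*); -o when the stem ends in a vowel (*sori*, *pigana*).
Since the final sound of *akuv* is /v/ (a non-sibilant consonant), it takes -hob, giving *akuvhob*.
*va* — final sound /a/ (a vowel) → -o → *vao*.
The final sound of *vos* is /s/, which is a sibilant, so the suffix is -ma, giving *vosma*.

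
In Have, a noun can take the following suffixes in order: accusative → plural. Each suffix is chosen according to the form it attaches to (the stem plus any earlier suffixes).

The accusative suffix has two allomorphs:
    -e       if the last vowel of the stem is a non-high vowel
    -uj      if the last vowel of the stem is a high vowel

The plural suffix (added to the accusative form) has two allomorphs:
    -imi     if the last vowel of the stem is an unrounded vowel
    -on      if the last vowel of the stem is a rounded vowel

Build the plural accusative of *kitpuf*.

Since the last vowel of *kitpuf* is /u/ (a high vowel), it takes -uj, giving *kitpufuj*.
The last vowel of the accusative form *kitpufuj* is /u/, which is a rounded vowel, so the plural suffix is -on, giving *kitpufujon*.

kitpufujon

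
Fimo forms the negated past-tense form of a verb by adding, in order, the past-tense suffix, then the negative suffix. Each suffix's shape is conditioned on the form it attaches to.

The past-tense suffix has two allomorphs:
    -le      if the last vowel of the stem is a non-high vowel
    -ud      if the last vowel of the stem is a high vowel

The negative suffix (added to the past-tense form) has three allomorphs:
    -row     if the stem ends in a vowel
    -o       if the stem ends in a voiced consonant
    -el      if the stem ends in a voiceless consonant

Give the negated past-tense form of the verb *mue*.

Since the last vowel of *mue* is /e/ (a non-high vowel), it takes -le, giving *muele*.
The past-tense form *muele*: final sound = /e/, a vowel → -row → *muelerow*.

muelerow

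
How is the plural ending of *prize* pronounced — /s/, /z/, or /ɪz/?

/ɪz/

The stem *prize* ends in a sibilant (/s, z, ʃ, ʒ, tʃ, dʒ/).
The plural suffix surfaces as /ɪz/ after sibilants, /s/ after other voiceless consonants, and /z/ after other voiced sounds.
So the plural -s on *prize* is pronounced /ɪz/.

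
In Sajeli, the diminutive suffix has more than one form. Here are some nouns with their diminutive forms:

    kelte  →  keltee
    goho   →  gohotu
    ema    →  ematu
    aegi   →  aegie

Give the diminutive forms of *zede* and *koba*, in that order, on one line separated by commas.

zedee, kobatu

The alternation tracks the last vowel of the stem — -e when the last vowel of the stem is a front vowel (*kelte*, *aegi*); -tu when the last vowel of the stem is a back vowel (*goho*, *ema*).
The last vowel of *zede* is /e/, which is a front vowel, so the suffix is -e, giving *zedee*.
*koba*: last vowel = /a/, a back vowel → -tu → *kobatu*.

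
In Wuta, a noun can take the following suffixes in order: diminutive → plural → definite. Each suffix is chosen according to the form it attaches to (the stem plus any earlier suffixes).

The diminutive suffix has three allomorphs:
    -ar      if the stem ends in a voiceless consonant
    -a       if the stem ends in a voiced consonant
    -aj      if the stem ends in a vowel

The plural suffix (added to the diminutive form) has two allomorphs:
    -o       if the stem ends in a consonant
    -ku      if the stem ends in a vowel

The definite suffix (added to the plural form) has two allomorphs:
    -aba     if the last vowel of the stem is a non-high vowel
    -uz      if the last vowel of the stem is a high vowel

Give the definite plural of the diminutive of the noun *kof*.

kofaroaba

Since the final sound of *kof* is /f/ (a voiceless consonant), it takes -ar, giving *kofar*.
The diminutive form *kofar* — final sound /r/ (a consonant) → -o → *kofaro*.
The last vowel of the plural form *kofaro* is /o/, which is a non-high vowel, so the definite suffix is -aba, giving *kofaroaba*.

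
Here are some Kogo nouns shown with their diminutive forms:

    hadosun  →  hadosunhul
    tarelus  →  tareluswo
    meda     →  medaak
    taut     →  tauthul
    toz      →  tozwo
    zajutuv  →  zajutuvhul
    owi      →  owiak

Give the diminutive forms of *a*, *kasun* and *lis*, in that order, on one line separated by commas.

aak, kasunhul, liswo

Looking at the final sound of each stem: -wo when the stem ends in a sibilant (*tarelus*, *toz*); -hul when the stem ends in a non-sibilant consonant (*hadosun*, *taut*, *zajutuv*); -ak when the stem ends in a vowel (*meda*, *owi*).
Since the final sound of *a* is /a/ (a vowel), it takes -ak, giving *aak*.
The final sound of *kasun* is /n/, which is a non-sibilant consonant, so the suffix is -hul, giving *kasunhul*.
*lis*: final sound = /s/, a sibilant → -wo → *liswo*.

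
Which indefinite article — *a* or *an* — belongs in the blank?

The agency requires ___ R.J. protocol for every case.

an

The indefinite article is chosen by the initial *sound* of the following word, not its spelling.
The initialism *R.J.* is read letter by letter; the first letter, R, is pronounced /ɑr/, which begins with a vowel sound.
So the article is *an*: The agency requires an R.J. protocol for every case.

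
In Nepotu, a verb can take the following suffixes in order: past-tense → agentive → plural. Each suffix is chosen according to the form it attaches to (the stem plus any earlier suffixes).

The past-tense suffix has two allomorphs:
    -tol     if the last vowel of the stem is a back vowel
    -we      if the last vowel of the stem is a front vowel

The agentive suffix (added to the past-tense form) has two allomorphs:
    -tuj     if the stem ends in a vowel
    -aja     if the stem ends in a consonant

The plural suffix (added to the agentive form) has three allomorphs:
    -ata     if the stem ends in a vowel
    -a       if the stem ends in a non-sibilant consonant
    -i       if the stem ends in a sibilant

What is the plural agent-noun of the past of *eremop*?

eremoptolajaata

Since the last vowel of *eremop* is /o/ (a back vowel), it takes -tol, giving *eremoptol*.
Since the final sound of the past-tense form *eremoptol* is /l/ (a consonant), it takes -aja, giving *eremoptolaja*.
The agentive form *eremoptolaja* — final sound /a/ (a vowel) → -ata → *eremoptolajaata*.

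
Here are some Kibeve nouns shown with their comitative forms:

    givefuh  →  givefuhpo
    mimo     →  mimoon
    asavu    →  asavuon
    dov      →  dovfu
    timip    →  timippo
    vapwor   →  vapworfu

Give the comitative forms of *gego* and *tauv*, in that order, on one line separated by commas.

gegoon, tauvfu

The pattern is voicing of the final sound: -po when the stem ends in a voiceless consonant (*givefuh*, *timip*); -fu when the stem ends in a voiced consonant (*dov*, *vapwor*); -on when the stem ends in a vowel (*mimo*, *asavu*).
*gego* — final sound /o/ (a vowel) → -on → *gegoon*.
Since the final sound of *tauv* is /v/ (a voiced consonant), it takes -fu, giving *tauvfu*.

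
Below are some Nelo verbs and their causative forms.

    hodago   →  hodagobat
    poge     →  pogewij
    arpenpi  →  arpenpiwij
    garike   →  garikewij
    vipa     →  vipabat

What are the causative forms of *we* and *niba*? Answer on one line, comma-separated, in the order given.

The suffix is conditioned by the last vowel: -wij when the last vowel of the stem is a front vowel (*poge*, *arpenpi*, *garike*); -bat when the last vowel of the stem is a back vowel (*hodago*, *vipa*).
*we* — last vowel /e/ (a front vowel) → -wij → *wewij*.
The last vowel of *niba* is /a/, which is a back vowel, so the suffix is -bat, giving *nibabat*.

wewij, nibabat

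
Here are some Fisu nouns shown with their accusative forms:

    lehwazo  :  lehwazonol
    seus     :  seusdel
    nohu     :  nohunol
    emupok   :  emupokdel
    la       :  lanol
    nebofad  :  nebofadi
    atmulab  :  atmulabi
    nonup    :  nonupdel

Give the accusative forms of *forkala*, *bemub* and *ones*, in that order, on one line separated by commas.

Looking at the final sound of each stem: -del when the stem ends in a voiceless consonant (*seus*, *emupok*, *nonup*); -i when the stem ends in a voiced consonant (*nebofad*, *atmulab*); -nol when the stem ends in a vowel (*lehwazo*, *nohu*, *la*).
*forkala*: final sound = /a/, a vowel → -nol → *forkalanol*.
*bemub* — final sound /b/ (a voiced consonant) → -i → *bemubi*.
*ones*: final sound = /s/, a voiceless consonant → -del → *onesdel*.

forkalanol, bemubi, onesdel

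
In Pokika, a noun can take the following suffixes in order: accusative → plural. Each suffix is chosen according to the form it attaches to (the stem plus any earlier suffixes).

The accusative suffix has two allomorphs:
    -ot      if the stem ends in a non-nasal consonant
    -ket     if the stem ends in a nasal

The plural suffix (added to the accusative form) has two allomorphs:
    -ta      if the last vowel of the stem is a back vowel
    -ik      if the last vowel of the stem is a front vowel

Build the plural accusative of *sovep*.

The final consonant of *sovep* is /p/, which is non-nasal, so the accusative suffix is -ot, giving *sovepot*.
The accusative form *sovepot* — last vowel /o/ (a back vowel) → -ta → *sovepotta*.

sovepotta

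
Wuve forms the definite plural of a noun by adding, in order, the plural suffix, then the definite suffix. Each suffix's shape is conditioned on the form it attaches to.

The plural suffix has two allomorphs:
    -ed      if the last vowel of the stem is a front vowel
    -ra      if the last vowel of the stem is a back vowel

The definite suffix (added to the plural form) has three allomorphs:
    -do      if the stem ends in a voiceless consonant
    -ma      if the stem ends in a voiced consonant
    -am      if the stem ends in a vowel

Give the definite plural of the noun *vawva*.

vawvaraam

*vawva*: last vowel = /a/, a back vowel → -ra → *vawvara*.
The plural form *vawvara*: final sound = /a/, a vowel → -am → *vawvaraam*.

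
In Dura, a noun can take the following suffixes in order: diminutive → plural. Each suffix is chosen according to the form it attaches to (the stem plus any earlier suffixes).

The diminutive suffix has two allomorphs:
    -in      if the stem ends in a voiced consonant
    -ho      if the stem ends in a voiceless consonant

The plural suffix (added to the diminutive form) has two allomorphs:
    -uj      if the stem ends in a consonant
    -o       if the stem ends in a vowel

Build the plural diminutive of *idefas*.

idefashoo

The final consonant of *idefas* is /s/, which is voiceless, so the diminutive suffix is -ho, giving *idefasho*.
The diminutive form *idefasho*: final sound = /o/, a vowel → -o → *idefashoo*.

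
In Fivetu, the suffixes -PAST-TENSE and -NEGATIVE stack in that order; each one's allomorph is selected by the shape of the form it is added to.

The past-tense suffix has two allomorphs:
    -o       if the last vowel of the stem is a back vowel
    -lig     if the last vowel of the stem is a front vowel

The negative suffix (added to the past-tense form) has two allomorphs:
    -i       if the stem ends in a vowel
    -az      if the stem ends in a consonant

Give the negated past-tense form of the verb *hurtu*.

hurtuoi

*hurtu* — last vowel /u/ (a back vowel) → -o → *hurtuo*.
The final sound of the past-tense form *hurtuo* is /o/, which is a vowel, so the negative suffix is -i, giving *hurtuoi*.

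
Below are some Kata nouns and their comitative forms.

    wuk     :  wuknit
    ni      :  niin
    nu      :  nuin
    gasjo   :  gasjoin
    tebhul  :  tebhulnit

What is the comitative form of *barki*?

The pattern is consonant vs. vowel: -nit when the stem ends in a consonant (*wuk*, *tebhul*); -in when the stem ends in a vowel (*ni*, *nu*, *gasjo*).
*barki*: final sound = /i/, a vowel → -in → *barkiin*.

barkiin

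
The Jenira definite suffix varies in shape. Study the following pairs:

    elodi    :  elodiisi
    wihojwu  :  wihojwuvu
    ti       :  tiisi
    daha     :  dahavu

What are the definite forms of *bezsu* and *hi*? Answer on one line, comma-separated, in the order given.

bezsuvu, hiisi

Looking at the last vowel of each stem: -isi when the last vowel of the stem is a front vowel (*elodi*, *ti*); -vu when the last vowel of the stem is a back vowel (*wihojwu*, *daha*).
Since the last vowel of *bezsu* is /u/ (a back vowel), it takes -vu, giving *bezsuvu*.
The last vowel of *hi* is /i/, which is a front vowel, so the suffix is -isi, giving *hiisi*.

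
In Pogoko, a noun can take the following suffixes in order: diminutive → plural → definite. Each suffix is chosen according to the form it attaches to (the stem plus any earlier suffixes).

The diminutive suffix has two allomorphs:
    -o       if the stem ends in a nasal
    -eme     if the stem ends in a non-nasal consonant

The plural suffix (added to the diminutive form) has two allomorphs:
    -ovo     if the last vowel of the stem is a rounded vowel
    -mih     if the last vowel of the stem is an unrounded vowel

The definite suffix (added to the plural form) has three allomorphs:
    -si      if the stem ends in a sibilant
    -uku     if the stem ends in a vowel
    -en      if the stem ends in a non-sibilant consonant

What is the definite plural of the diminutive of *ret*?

The final consonant of *ret* is /t/, which is non-nasal, so the diminutive suffix is -eme, giving *reteme*.
Since the last vowel of the diminutive form *reteme* is /e/ (an unrounded vowel), it takes -mih, giving *retememih*.
The plural form *retememih* — final sound /h/ (a non-sibilant consonant) → -en → *retememihen*.

retememihen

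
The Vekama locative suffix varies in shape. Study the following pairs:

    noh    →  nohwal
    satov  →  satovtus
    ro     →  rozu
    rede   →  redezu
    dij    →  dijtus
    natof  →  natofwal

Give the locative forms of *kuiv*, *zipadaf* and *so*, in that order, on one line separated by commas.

kuivtus, zipadafwal, sozu

The suffix is conditioned by the final sound: -wal when the stem ends in a voiceless consonant (*noh*, *natof*); -tus when the stem ends in a voiced consonant (*satov*, *dij*); -zu when the stem ends in a vowel (*ro*, *rede*).
*kuiv*: final sound = /v/, a voiced consonant → -tus → *kuivtus*.
Since the final sound of *zipadaf* is /f/ (a voiceless consonant), it takes -wal, giving *zipadafwal*.
Since the final sound of *so* is /o/ (a vowel), it takes -zu, giving *sozu*.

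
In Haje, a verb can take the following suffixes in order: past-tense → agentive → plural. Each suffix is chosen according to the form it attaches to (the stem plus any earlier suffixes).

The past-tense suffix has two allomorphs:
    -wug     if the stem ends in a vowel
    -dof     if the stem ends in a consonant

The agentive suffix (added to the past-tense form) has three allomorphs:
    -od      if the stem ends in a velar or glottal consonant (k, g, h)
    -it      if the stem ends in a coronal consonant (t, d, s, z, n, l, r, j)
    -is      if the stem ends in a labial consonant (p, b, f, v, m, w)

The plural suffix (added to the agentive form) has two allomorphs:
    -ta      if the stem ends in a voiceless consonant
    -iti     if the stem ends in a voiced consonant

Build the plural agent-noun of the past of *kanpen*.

The final sound of *kanpen* is /n/, which is a consonant, so the past-tense suffix is -dof, giving *kanpendof*.
The past-tense form *kanpendof*: final consonant = /f/, labial → -is → *kanpendofis*.
The final consonant of the agentive form *kanpendofis* is /s/, which is voiceless, so the plural suffix is -ta, giving *kanpendofista*.

kanpendofista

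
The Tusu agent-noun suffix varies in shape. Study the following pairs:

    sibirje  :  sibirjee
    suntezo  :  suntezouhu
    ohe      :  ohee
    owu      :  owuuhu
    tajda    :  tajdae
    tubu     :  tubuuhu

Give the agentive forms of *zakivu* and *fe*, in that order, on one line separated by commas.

The pattern is rounding harmony: -uhu when the last vowel of the stem is a rounded vowel (*suntezo*, *owu*, *tubu*); -e when the last vowel of the stem is an unrounded vowel (*sibirje*, *ohe*, *tajda*).
The last vowel of *zakivu* is /u/, which is a rounded vowel, so the suffix is -uhu, giving *zakivuuhu*.
*fe*: last vowel = /e/, an unrounded vowel → -e → *fee*.

zakivuuhu, fee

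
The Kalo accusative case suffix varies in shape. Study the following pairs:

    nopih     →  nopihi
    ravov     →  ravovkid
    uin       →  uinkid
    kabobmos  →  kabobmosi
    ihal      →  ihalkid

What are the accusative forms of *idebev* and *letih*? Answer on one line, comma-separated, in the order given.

idebevkid, letihi

The pattern is voicing of the final consonant: -i when the stem ends in a voiceless consonant (*nopih*, *kabobmos*); -kid when the stem ends in a voiced consonant (*ravov*, *uin*, *ihal*).
Since the final consonant of *idebev* is /v/ (voiced), it takes -kid, giving *idebevkid*.
*letih* — final consonant /h/ (voiceless) → -i → *letihi*.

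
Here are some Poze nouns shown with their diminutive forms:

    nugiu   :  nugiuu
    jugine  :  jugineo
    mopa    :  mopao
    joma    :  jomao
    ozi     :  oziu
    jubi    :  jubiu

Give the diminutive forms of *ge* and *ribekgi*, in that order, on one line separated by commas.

geo, ribekgiu

The suffix is conditioned by the last vowel: -u when the last vowel of the stem is a high vowel (*nugiu*, *ozi*, *jubi*); -o when the last vowel of the stem is a non-high vowel (*jugine*, *mopa*, *joma*).
The last vowel of *ge* is /e/, which is a non-high vowel, so the suffix is -o, giving *geo*.
*ribekgi*: last vowel = /i/, a high vowel → -u → *ribekgiu*.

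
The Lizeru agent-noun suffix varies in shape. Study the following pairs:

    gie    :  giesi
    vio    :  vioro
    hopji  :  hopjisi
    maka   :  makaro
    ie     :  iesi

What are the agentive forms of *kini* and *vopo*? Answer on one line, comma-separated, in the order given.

kinisi, voporo

Looking at the last vowel of each stem: -si when the last vowel of the stem is a front vowel (*gie*, *hopji*, *ie*); -ro when the last vowel of the stem is a back vowel (*vio*, *maka*).
*kini* — last vowel /i/ (a front vowel) → -si → *kinisi*.
The last vowel of *vopo* is /o/, which is a back vowel, so the suffix is -ro, giving *voporo*.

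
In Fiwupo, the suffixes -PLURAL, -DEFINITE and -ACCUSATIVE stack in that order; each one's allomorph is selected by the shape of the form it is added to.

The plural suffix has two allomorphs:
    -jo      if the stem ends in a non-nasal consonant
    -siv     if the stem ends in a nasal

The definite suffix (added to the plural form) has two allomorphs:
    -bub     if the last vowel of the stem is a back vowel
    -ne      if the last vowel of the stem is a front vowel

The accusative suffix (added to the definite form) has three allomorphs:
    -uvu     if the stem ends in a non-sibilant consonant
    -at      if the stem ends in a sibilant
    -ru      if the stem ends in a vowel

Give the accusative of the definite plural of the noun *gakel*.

Since the final consonant of *gakel* is /l/ (non-nasal), it takes -jo, giving *gakeljo*.
The last vowel of the plural form *gakeljo* is /o/, which is a back vowel, so the definite suffix is -bub, giving *gakeljobub*.
The final sound of the definite form *gakeljobub* is /b/, which is a non-sibilant consonant, so the accusative suffix is -uvu, giving *gakeljobubuvu*.

gakeljobubuvu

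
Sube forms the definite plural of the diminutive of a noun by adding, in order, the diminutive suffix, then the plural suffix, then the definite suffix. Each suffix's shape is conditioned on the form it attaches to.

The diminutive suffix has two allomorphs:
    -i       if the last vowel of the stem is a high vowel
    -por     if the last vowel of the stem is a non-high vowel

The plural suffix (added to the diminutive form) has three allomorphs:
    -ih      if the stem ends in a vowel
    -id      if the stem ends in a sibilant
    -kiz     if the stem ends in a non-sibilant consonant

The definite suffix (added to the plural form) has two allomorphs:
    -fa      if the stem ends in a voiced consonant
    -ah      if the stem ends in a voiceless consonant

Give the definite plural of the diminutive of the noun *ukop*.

ukopporkizfa

The last vowel of *ukop* is /o/, which is a non-high vowel, so the diminutive suffix is -por, giving *ukoppor*.
The diminutive form *ukoppor*: final sound = /r/, a non-sibilant consonant → -kiz → *ukopporkiz*.
Since the final consonant of the plural form *ukopporkiz* is /z/ (voiced), it takes -fa, giving *ukopporkizfa*.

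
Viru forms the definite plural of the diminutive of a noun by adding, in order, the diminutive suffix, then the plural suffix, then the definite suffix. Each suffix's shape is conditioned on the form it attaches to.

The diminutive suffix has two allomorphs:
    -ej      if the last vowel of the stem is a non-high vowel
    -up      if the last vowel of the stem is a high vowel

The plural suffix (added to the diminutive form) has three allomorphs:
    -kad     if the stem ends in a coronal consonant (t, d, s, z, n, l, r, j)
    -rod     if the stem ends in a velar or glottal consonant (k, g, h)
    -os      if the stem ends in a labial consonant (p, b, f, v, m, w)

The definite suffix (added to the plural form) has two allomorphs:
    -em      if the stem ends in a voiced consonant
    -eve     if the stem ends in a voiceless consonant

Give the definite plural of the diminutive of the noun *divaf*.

The last vowel of *divaf* is /a/, which is a non-high vowel, so the diminutive suffix is -ej, giving *divafej*.
The final consonant of the diminutive form *divafej* is /j/, which is coronal, so the plural suffix is -kad, giving *divafejkad*.
The plural form *divafejkad*: final consonant = /d/, voiced → -em → *divafejkadem*.

divafejkadem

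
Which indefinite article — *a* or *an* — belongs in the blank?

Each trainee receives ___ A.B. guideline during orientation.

The indefinite article is chosen by the initial *sound* of the following word, not its spelling.
The initialism *A.B.* is read letter by letter; the first letter, A, is pronounced /eɪ/, which begins with a vowel sound.
So the article is *an*: Each trainee receives an A.B. guideline during orientation.

an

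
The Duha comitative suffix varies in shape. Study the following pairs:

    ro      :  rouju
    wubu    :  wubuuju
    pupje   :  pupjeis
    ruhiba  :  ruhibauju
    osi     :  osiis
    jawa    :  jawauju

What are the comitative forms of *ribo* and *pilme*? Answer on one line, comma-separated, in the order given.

ribouju, pilmeis

The suffix is conditioned by the last vowel: -is when the last vowel of the stem is a front vowel (*pupje*, *osi*); -uju when the last vowel of the stem is a back vowel (*ro*, *wubu*, *ruhiba*, *jawa*).
*ribo* — last vowel /o/ (a back vowel) → -uju → *ribouju*.
*pilme* — last vowel /e/ (a front vowel) → -is → *pilmeis*.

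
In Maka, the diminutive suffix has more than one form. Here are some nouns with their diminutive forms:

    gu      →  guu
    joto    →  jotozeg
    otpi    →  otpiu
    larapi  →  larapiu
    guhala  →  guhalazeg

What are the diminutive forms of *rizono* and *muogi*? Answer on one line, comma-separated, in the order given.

rizonozeg, muogiu

The pattern is height harmony: -u when the last vowel of the stem is a high vowel (*gu*, *otpi*, *larapi*); -zeg when the last vowel of the stem is a non-high vowel (*joto*, *guhala*).
The last vowel of *rizono* is /o/, which is a non-high vowel, so the suffix is -zeg, giving *rizonozeg*.
*muogi* — last vowel /i/ (a high vowel) → -u → *muogiu*.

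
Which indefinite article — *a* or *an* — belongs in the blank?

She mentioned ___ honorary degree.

The indefinite article is chosen by the initial *sound* of the following word, not its spelling.
*honorary* begins with the sound /ɒ/ (silent h) — a vowel sound.
So the article is *an*: She mentioned an honorary degree.

an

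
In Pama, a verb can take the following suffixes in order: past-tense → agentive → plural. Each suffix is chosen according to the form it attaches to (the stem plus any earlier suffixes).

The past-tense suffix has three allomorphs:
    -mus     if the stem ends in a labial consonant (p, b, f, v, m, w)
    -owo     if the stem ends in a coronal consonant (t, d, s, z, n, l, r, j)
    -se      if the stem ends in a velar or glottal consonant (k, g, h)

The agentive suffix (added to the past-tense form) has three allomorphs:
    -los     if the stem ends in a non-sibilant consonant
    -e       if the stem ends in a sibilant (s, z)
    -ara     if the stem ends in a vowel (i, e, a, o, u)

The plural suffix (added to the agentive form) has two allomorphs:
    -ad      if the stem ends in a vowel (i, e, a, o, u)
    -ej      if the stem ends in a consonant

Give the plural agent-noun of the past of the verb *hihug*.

Since the final consonant of *hihug* is /g/ (velar/glottal), it takes -se, giving *hihugse*.
The past-tense form *hihugse*: final sound = /e/, a vowel → -ara → *hihugseara*.
Since the final sound of the agentive form *hihugseara* is /a/ (a vowel), it takes -ad, giving *hihugsearaad*.

hihugsearaad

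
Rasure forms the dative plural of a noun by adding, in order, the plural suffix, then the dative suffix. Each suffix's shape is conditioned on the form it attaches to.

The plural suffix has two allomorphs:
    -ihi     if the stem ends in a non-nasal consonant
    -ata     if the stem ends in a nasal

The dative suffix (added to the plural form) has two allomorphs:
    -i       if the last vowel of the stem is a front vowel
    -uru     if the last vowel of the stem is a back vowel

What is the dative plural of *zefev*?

The final consonant of *zefev* is /v/, which is non-nasal, so the plural suffix is -ihi, giving *zefevihi*.
The plural form *zefevihi* — last vowel /i/ (a front vowel) → -i → *zefevihii*.

zefevihii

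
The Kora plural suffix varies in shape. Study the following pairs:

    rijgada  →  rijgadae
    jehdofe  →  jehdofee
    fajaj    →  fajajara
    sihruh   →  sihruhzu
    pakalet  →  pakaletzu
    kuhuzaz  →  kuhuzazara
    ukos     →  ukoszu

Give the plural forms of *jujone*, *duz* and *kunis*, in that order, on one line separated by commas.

jujonee, duzara, kuniszu

The pattern is voicing of the final sound: -zu when the stem ends in a voiceless consonant (*sihruh*, *pakalet*, *ukos*); -ara when the stem ends in a voiced consonant (*fajaj*, *kuhuzaz*); -e when the stem ends in a vowel (*rijgada*, *jehdofe*).
*jujone* — final sound /e/ (a vowel) → -e → *jujonee*.
Since the final sound of *duz* is /z/ (a voiced consonant), it takes -ara, giving *duzara*.
*kunis* — final sound /s/ (a voiceless consonant) → -zu → *kuniszu*.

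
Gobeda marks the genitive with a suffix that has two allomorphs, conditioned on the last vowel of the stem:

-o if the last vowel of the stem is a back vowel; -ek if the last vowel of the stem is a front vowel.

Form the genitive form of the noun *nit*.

nitek

The last vowel of *nit* is /i/, which is a front vowel, so the suffix is -ek, giving *nitek*.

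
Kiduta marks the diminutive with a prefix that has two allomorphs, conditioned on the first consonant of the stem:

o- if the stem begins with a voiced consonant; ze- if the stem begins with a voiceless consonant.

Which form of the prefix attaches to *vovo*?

o-

Since the first consonant of *vovo* is /v/ (voiced), it takes o-.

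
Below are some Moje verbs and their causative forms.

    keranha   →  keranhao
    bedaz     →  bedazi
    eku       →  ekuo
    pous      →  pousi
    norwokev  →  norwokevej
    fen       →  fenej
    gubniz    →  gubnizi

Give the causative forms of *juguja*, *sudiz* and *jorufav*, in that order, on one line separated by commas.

The suffix is conditioned by the final sound: -i when the stem ends in a sibilant (*bedaz*, *pous*, *gubniz*); -ej when the stem ends in a non-sibilant consonant (*norwokev*, *fen*); -o when the stem ends in a vowel (*keranha*, *eku*).
*juguja*: final sound = /a/, a vowel → -o → *jugujao*.
*sudiz* — final sound /z/ (a sibilant) → -i → *sudizi*.
The final sound of *jorufav* is /v/, which is a non-sibilant consonant, so the suffix is -ej, giving *jorufavej*.

jugujao, sudizi, jorufavej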